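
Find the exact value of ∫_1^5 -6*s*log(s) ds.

Integrate by parts once (u = ln s, dv = -6*s ds).
An antiderivative is F(s) = -3*s**2*(2*log(s) - 1)/2.
Then F(5) - F(1) = (75/2 - 75*log(5)) - (3/2) = 36 - 75*log(5).

36 - 75*log(5)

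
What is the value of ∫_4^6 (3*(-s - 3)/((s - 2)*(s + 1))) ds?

-5*log(2) - 2*log(5) + 2*log(7)

Factor the denominator: s**2 - s - 2 = (s + 1)(s - 2).
Partial fractions: 3*(-s - 3)/((s - 2)*(s + 1)) = 2/(s + 1) - 5/(s - 2).
An antiderivative is F(s) = -5*log(s - 2) + 2*log(s + 1).
Then F(6) - F(4) = (-10*log(2) + 2*log(7)) - (log(25/32)) = -5*log(2) - 2*log(5) + 2*log(7).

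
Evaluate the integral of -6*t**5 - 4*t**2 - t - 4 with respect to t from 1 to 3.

-2324/3

By the power rule, an antiderivative is F(t) = -t**6 - 4*t**3/3 - t**2/2 - 4*t.
Then F(3) - F(1) = (-1563/2) - (-41/6) = -2324/3.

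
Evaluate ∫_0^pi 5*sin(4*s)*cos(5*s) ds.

Use the identity sin(4*s)cos(5*s) = [sin(9*s) + sin(-s)]/2.
An antiderivative is F(s) = 5*cos(s)/2 - 5*cos(9*s)/18.
Then F(pi) - F(0) = (-20/9) - (20/9) = -40/9.

-40/9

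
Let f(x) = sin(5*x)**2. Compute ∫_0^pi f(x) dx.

pi/2

Use the identity sin^2(5*x) = (1 - cos(10*x))/2.
An antiderivative is F(x) = x/2 - sin(10*x)/20.
Then F(pi) - F(0) = (pi/2) - (0) = pi/2.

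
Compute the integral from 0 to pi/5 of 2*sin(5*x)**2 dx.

pi/5

Use the identity sin^2(5*x) = (1 - cos(10*x))/2.
An antiderivative is F(x) = x - sin(10*x)/10.
Then F(pi/5) - F(0) = (pi/5) - (0) = pi/5.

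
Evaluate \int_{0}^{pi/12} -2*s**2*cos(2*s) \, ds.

Integrate by parts twice (u = s^2, dv = -2*cos(2*s) ds).
An antiderivative is F(s) = -s**2*sin(2*s) - s*cos(2*s) + sin(2*s)/2.
Then F(pi/12) - F(0) = (-sqrt(3)*pi/24 - pi**2/288 + 1/4) - (0) = -sqrt(3)*pi/24 - pi**2/288 + 1/4.

-sqrt(3)*pi/24 - pi**2/288 + 1/4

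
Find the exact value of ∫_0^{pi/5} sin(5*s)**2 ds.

Use the identity sin^2(5*s) = (1 - cos(10*s))/2.
An antiderivative is F(s) = s/2 - sin(10*s)/20.
Then F(pi/5) - F(0) = (pi/10) - (0) = pi/10.

pi/10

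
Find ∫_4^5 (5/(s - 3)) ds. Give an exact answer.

An antiderivative is F(s) = 5*log(s - 3).
Then F(5) - F(4) = (log(32)) - (0) = log(32).

log(32)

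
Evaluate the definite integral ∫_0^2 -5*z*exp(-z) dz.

Integrate by parts once (u = z, dv = -5*exp(-z) dz).
An antiderivative is F(z) = (5*z + 5)*exp(-z).
Then F(2) - F(0) = (15*exp(-2)) - (5) = -5 + 15*exp(-2).

-5 + 15*exp(-2)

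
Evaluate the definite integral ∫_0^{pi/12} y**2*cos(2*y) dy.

Integrate by parts twice (u = y^2, dv = cos(2*y) dy).
An antiderivative is F(y) = y**2*sin(2*y)/2 + y*cos(2*y)/2 - sin(2*y)/4.
Then F(pi/12) - F(0) = (-1/8 + pi**2/576 + sqrt(3)*pi/48) - (0) = -1/8 + pi**2/576 + sqrt(3)*pi/48.

-1/8 + pi**2/576 + sqrt(3)*pi/48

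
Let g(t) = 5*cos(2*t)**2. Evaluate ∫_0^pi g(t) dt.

Use the identity cos^2(2*t) = (1 + cos(4*t))/2.
An antiderivative is F(t) = 5*t/2 + 5*sin(4*t)/8.
Then F(pi) - F(0) = (5*pi/2) - (0) = 5*pi/2.

5*pi/2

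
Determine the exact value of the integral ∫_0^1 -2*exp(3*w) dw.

An antiderivative is F(w) = -2*exp(3*w)/3.
Then F(1) - F(0) = (-2*exp(3)/3) - (-2/3) = 2/3 - 2*exp(3)/3.

2/3 - 2*exp(3)/3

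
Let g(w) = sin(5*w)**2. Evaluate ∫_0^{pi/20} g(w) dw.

Use the identity sin^2(5*w) = (1 - cos(10*w))/2.
An antiderivative is F(w) = w/2 - sin(10*w)/20.
Then F(pi/20) - F(0) = (-1/20 + pi/40) - (0) = -1/20 + pi/40.

-1/20 + pi/40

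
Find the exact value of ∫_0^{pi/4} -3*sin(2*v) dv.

-3/2

An antiderivative is F(v) = 3*cos(2*v)/2.
Then F(pi/4) - F(0) = (0) - (3/2) = -3/2.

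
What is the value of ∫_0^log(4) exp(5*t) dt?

Let u = exp(t), so du = exp(t) dt. When t = 0, u = 1; when t = log(4), u = 4.
The integral becomes ∫ u**4 du from 1 to 4, with antiderivative u**5/5.
Back in t: F(t) = exp(5*t)/5.
Then F(log(4)) - F(0) = (1024/5) - (1/5) = 1023/5.

1023/5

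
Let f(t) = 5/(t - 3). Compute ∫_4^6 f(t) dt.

5*log(3)

An antiderivative is F(t) = 5*log(t - 3).
Then F(6) - F(4) = (5*log(3)) - (0) = 5*log(3).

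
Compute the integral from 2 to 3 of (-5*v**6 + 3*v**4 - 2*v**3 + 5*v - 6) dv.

By the power rule, an antiderivative is F(v) = -5*v**7/7 + 3*v**5/5 - v**4/2 + 5*v**2/2 - 6*v.
Then F(3) - F(2) = (-50832/35) - (-2878/35) = -47954/35.

-47954/35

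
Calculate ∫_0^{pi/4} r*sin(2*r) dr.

Integrate by parts once (u = r, dv = sin(2*r) dr).
An antiderivative is F(r) = -r*cos(2*r)/2 + sin(2*r)/4.
Then F(pi/4) - F(0) = (1/4) - (0) = 1/4.

1/4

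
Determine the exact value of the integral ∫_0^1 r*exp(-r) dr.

Integrate by parts once (u = r, dv = exp(-r) dr).
An antiderivative is F(r) = (-r - 1)*exp(-r).
Then F(1) - F(0) = (-2*exp(-1)) - (-1) = 1 - 2*exp(-1).

1 - 2*exp(-1)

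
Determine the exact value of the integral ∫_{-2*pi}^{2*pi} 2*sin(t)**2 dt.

Use the identity sin^2(t) = (1 - cos(2*t))/2.
An antiderivative is F(t) = t - sin(2*t)/2.
Then F(2*pi) - F(-2*pi) = (2*pi) - (-2*pi) = 4*pi.

4*pi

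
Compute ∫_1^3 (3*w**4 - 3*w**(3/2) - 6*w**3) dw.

132/5 - 54*sqrt(3)/5

By the power rule, an antiderivative is F(w) = -6*w**(5/2)/5 + 3*w**5/5 - 3*w**4/2.
Then F(3) - F(1) = (243/10 - 54*sqrt(3)/5) - (-21/10) = 132/5 - 54*sqrt(3)/5.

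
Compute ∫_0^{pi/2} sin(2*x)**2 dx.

Use the identity sin^2(2*x) = (1 - cos(4*x))/2.
An antiderivative is F(x) = x/2 - sin(4*x)/8.
Then F(pi/2) - F(0) = (pi/4) - (0) = pi/4.

pi/4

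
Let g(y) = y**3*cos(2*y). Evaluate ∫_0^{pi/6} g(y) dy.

-sqrt(3)*pi/16 + sqrt(3)*pi**3/864 + pi**2/96 + 3/16

Integrate by parts 3 times (u = y^3, dv = cos(2*y) dy).
An antiderivative is F(y) = y**3*sin(2*y)/2 + 3*y**2*cos(2*y)/4 - 3*y*sin(2*y)/4 - 3*cos(2*y)/8.
Then F(pi/6) - F(0) = (-sqrt(3)*pi/16 - 3/16 + sqrt(3)*pi**3/864 + pi**2/96) - (-3/8) = -sqrt(3)*pi/16 + sqrt(3)*pi**3/864 + pi**2/96 + 3/16.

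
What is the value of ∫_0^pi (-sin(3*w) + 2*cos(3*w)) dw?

-2/3

An antiderivative is F(w) = 2*sin(3*w)/3 + cos(3*w)/3.
Then F(pi) - F(0) = (-1/3) - (1/3) = -2/3.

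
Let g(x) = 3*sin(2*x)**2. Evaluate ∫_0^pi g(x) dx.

Use the identity sin^2(2*x) = (1 - cos(4*x))/2.
An antiderivative is F(x) = 3*x/2 - 3*sin(4*x)/8.
Then F(pi) - F(0) = (3*pi/2) - (0) = 3*pi/2.

3*pi/2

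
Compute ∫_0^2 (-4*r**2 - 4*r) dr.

-56/3

By the power rule, an antiderivative is F(r) = -4*r**3/3 - 2*r**2.
Then F(2) - F(0) = (-56/3) - (0) = -56/3.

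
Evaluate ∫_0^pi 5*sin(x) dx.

An antiderivative is F(x) = -5*cos(x).
Then F(pi) - F(0) = (5) - (-5) = 10.

10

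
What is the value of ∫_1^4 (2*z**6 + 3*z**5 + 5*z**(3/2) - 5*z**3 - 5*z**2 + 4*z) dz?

179105/28

By the power rule, an antiderivative is F(z) = 2*z**7/7 + z**6/2 + 2*z**(5/2) - 5*z**4/4 - 5*z**3/3 + 2*z**2.
Then F(4) - F(1) = (134368/21) - (157/84) = 179105/28.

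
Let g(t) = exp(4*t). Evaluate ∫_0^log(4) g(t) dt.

255/4

Let u = exp(t), so du = exp(t) dt. When t = 0, u = 1; when t = log(4), u = 4.
The integral becomes ∫ u**3 du from 1 to 4, with antiderivative u**4/4.
Back in t: F(t) = exp(4*t)/4.
Then F(log(4)) - F(0) = (64) - (1/4) = 255/4.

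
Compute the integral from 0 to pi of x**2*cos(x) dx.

-2*pi

Integrate by parts twice (u = x^2, dv = cos(x) dx).
An antiderivative is F(x) = x**2*sin(x) + 2*x*cos(x) - 2*sin(x).
Then F(pi) - F(0) = (-2*pi) - (0) = -2*pi.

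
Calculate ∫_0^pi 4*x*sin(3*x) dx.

4*pi/3

Integrate by parts once (u = x, dv = 4*sin(3*x) dx).
An antiderivative is F(x) = -4*x*cos(3*x)/3 + 4*sin(3*x)/9.
Then F(pi) - F(0) = (4*pi/3) - (0) = 4*pi/3.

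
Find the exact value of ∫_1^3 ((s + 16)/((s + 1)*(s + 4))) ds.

-4*log(7) + 5*log(2) + 4*log(5)

Factor the denominator: s**2 + 5*s + 4 = (s + 4)(s + 1).
Partial fractions: (s + 16)/((s + 1)*(s + 4)) = -4/(s + 4) + 5/(s + 1).
An antiderivative is F(s) = 5*log(s + 1) - 4*log(s + 4).
Then F(3) - F(1) = (-4*log(7) + 10*log(2)) - (-4*log(5) + 5*log(2)) = -4*log(7) + 5*log(2) + 4*log(5).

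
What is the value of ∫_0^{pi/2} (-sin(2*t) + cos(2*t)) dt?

-1

An antiderivative is F(t) = sin(2*t)/2 + cos(2*t)/2.
Then F(pi/2) - F(0) = (-1/2) - (1/2) = -1.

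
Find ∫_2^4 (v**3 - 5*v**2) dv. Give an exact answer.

-100/3

By the power rule, an antiderivative is F(v) = v**4/4 - 5*v**3/3.
Then F(4) - F(2) = (-128/3) - (-28/3) = -100/3.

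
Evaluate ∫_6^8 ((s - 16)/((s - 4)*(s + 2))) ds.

Factor the denominator: s**2 - 2*s - 8 = (s + 2)(s - 4).
Partial fractions: (s - 16)/((s - 4)*(s + 2)) = 3/(s + 2) - 2/(s - 4).
An antiderivative is F(s) = -2*log(s - 4) + 3*log(s + 2).
Then F(8) - F(6) = (-log(2) + 3*log(5)) - (7*log(2)) = -8*log(2) + 3*log(5).

-8*log(2) + 3*log(5)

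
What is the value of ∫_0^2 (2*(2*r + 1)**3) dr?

156

Let u = 2*r + 1, so du = 2 dr. When r = 0, u = 1; when r = 2, u = 5.
The integral becomes ∫ u**3 du from 1 to 5, with antiderivative u**4/4.
Back in r: F(r) = (2*r + 1)**4/4.
Then F(2) - F(0) = (625/4) - (1/4) = 156.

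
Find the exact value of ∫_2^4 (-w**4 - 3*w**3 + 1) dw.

By the power rule, an antiderivative is F(w) = -w**5/5 - 3*w**4/4 + w.
Then F(4) - F(2) = (-1964/5) - (-82/5) = -1882/5.

-1882/5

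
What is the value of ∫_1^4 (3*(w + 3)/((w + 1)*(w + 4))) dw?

log(10)

Factor the denominator: w**2 + 5*w + 4 = (w + 4)(w + 1).
Partial fractions: 3*(w + 3)/((w + 1)*(w + 4)) = 1/(w + 4) + 2/(w + 1).
An antiderivative is F(w) = 2*log(w + 1) + log(w + 4).
Then F(4) - F(1) = (3*log(2) + 2*log(5)) - (log(20)) = log(10).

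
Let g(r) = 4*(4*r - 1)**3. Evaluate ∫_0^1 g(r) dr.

Let u = 4*r - 1, so du = 4 dr. When r = 0, u = -1; when r = 1, u = 3.
The integral becomes ∫ u**3 du from -1 to 3, with antiderivative u**4/4.
Back in r: F(r) = (4*r - 1)**4/4.
Then F(1) - F(0) = (81/4) - (1/4) = 20.

20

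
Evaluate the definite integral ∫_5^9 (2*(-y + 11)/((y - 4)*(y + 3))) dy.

Factor the denominator: y**2 - y - 12 = (y + 3)(y - 4).
Partial fractions: 2*(-y + 11)/((y - 4)*(y + 3)) = -4/(y + 3) + 2/(y - 4).
An antiderivative is F(y) = 2*log(y - 4) - 4*log(y + 3).
Then F(9) - F(5) = (-8*log(2) - 4*log(3) + 2*log(5)) - (-12*log(2)) = -4*log(3) + 4*log(2) + 2*log(5).

-4*log(3) + 4*log(2) + 2*log(5)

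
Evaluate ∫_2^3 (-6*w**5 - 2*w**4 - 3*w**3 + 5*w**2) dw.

By the power rule, an antiderivative is F(w) = -w**6 - 2*w**5/5 - 3*w**4/4 + 5*w**3/3.
Then F(3) - F(2) = (-16839/20) - (-1132/15) = -45989/60.

-45989/60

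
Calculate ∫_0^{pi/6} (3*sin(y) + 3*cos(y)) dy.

9/2 - 3*sqrt(3)/2

An antiderivative is F(y) = 3*sin(y) - 3*cos(y).
Then F(pi/6) - F(0) = (3/2 - 3*sqrt(3)/2) - (-3) = 9/2 - 3*sqrt(3)/2.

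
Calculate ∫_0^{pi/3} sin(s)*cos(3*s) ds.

Use the identity sin(s)cos(3*s) = [sin(4*s) + sin(-2*s)]/2.
An antiderivative is F(s) = cos(2*s)/4 - cos(4*s)/8.
Then F(pi/3) - F(0) = (-1/16) - (1/8) = -3/16.

-3/16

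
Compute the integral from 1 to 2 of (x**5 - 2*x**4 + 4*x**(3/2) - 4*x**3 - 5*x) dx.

-26 + 32*sqrt(2)/5

By the power rule, an antiderivative is F(x) = x**6/6 + 8*x**(5/2)/5 - 2*x**5/5 - x**4 - 5*x**2/2.
Then F(2) - F(1) = (-422/15 + 32*sqrt(2)/5) - (-32/15) = -26 + 32*sqrt(2)/5.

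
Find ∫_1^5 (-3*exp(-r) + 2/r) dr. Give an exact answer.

An antiderivative is F(r) = 2*log(r) + 3*exp(-r).
Then F(5) - F(1) = (3*exp(-5) + 2*log(5)) - (3*exp(-1)) = -3*exp(-1) + 3*exp(-5) + 2*log(5).

-3*exp(-1) + 3*exp(-5) + 2*log(5)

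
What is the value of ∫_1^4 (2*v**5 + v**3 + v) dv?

5745/4

By the power rule, an antiderivative is F(v) = v**6/3 + v**4/4 + v**2/2.
Then F(4) - F(1) = (4312/3) - (13/12) = 5745/4.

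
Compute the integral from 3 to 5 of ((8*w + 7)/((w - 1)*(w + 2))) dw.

-3*log(5) + 5*log(2) + 3*log(7)

Factor the denominator: w**2 + w - 2 = (w + 2)(w - 1).
Partial fractions: (8*w + 7)/((w - 1)*(w + 2)) = 3/(w + 2) + 5/(w - 1).
An antiderivative is F(w) = 5*log(w - 1) + 3*log(w + 2).
Then F(5) - F(3) = (3*log(7) + 10*log(2)) - (5*log(2) + 3*log(5)) = -3*log(5) + 5*log(2) + 3*log(7).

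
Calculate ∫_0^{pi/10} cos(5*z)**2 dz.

pi/20

Use the identity cos^2(5*z) = (1 + cos(10*z))/2.
An antiderivative is F(z) = z/2 + sin(10*z)/20.
Then F(pi/10) - F(0) = (pi/20) - (0) = pi/20.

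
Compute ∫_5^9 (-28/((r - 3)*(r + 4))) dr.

Factor the denominator: r**2 + r - 12 = (r + 4)(r - 3).
Partial fractions: -28/((r - 3)*(r + 4)) = 4/(r + 4) - 4/(r - 3).
An antiderivative is F(r) = -4*log(r - 3) + 4*log(r + 4).
Then F(9) - F(5) = (-4*log(3) - 4*log(2) + 4*log(13)) - (-4*log(2) + 8*log(3)) = -12*log(3) + 4*log(13).

-12*log(3) + 4*log(13)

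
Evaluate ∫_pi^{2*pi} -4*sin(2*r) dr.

0

An antiderivative is F(r) = 2*cos(2*r).
Then F(2*pi) - F(pi) = (2) - (2) = 0.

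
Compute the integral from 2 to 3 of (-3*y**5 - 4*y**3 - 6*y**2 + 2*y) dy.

-861/2

By the power rule, an antiderivative is F(y) = -y**6/2 - y**4 - 2*y**3 + y**2.
Then F(3) - F(2) = (-981/2) - (-60) = -861/2.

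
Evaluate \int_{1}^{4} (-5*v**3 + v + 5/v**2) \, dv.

-615/2

By the power rule, an antiderivative is F(v) = -5*v**4/4 + v**2/2 - 5/v.
Then F(4) - F(1) = (-1253/4) - (-23/4) = -615/2.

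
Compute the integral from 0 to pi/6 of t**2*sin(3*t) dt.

Integrate by parts twice (u = t^2, dv = sin(3*t) dt).
An antiderivative is F(t) = -t**2*cos(3*t)/3 + 2*t*sin(3*t)/9 + 2*cos(3*t)/27.
Then F(pi/6) - F(0) = (pi/27) - (2/27) = -2/27 + pi/27.

-2/27 + pi/27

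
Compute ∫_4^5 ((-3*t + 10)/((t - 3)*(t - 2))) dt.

log(32/81)

Factor the denominator: t**2 - 5*t + 6 = (t - 2)(t - 3).
Partial fractions: (-3*t + 10)/((t - 3)*(t - 2)) = -4/(t - 2) + 1/(t - 3).
An antiderivative is F(t) = log(t - 3) - 4*log(t - 2).
Then F(5) - F(4) = (log(2/81)) - (-log(16)) = log(32/81).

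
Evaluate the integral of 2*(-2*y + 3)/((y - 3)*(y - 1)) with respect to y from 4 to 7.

-7*log(2)

Factor the denominator: y**2 - 4*y + 3 = (y - 1)(y - 3).
Partial fractions: 2*(-2*y + 3)/((y - 3)*(y - 1)) = -1/(y - 1) - 3/(y - 3).
An antiderivative is F(y) = -3*log(y - 3) - log(y - 1).
Then F(7) - F(4) = (-7*log(2) - log(3)) - (-log(3)) = -7*log(2).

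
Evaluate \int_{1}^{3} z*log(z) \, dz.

Integrate by parts once (u = ln z, dv = z dz).
An antiderivative is F(z) = z**2*(2*log(z) - 1)/4.
Then F(3) - F(1) = (-9/4 + 9*log(3)/2) - (-1/4) = -2 + 9*log(3)/2.

-2 + 9*log(3)/2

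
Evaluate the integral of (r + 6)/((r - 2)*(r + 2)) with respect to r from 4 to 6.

log(3)

Factor the denominator: r**2 - 4 = (r + 2)(r - 2).
Partial fractions: (r + 6)/((r - 2)*(r + 2)) = -1/(r + 2) + 2/(r - 2).
An antiderivative is F(r) = 2*log(r - 2) - log(r + 2).
Then F(6) - F(4) = (log(2)) - (log(2/3)) = log(3).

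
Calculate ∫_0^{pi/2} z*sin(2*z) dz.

Integrate by parts once (u = z, dv = sin(2*z) dz).
An antiderivative is F(z) = -z*cos(2*z)/2 + sin(2*z)/4.
Then F(pi/2) - F(0) = (pi/4) - (0) = pi/4.

pi/4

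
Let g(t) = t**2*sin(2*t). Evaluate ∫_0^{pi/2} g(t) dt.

Integrate by parts twice (u = t^2, dv = sin(2*t) dt).
An antiderivative is F(t) = -t**2*cos(2*t)/2 + t*sin(2*t)/2 + cos(2*t)/4.
Then F(pi/2) - F(0) = (-1/4 + pi**2/8) - (1/4) = -1/2 + pi**2/8.

-1/2 + pi**2/8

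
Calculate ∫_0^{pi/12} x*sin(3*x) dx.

Integrate by parts once (u = x, dv = sin(3*x) dx).
An antiderivative is F(x) = -x*cos(3*x)/3 + sin(3*x)/9.
Then F(pi/12) - F(0) = (sqrt(2)*(4 - pi)/72) - (0) = sqrt(2)*(4 - pi)/72.

sqrt(2)*(4 - pi)/72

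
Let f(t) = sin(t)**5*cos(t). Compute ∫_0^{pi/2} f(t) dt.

1/6

Let u = sin(t), so du = cos(t) dt. When t = 0, u = 0; when t = pi/2, u = 1.
The integral becomes ∫ u**5 du from 0 to 1, with antiderivative u**6/6.
Back in t: F(t) = sin(t)**6/6.
Then F(pi/2) - F(0) = (1/6) - (0) = 1/6.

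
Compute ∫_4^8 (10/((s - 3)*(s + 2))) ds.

log(9)

Factor the denominator: s**2 - s - 6 = (s + 2)(s - 3).
Partial fractions: 10/((s - 3)*(s + 2)) = -2/(s + 2) + 2/(s - 3).
An antiderivative is F(s) = 2*log(s - 3) - 2*log(s + 2).
Then F(8) - F(4) = (-log(4)) - (-log(36)) = log(9).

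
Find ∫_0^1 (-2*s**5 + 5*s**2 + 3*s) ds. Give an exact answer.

17/6

By the power rule, an antiderivative is F(s) = -s**6/3 + 5*s**3/3 + 3*s**2/2.
Then F(1) - F(0) = (17/6) - (0) = 17/6.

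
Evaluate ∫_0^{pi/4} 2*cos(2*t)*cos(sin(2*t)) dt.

Let u = sin(2*t), so du = 2*cos(2*t) dt. When t = 0, u = 0; when t = pi/4, u = 1.
The integral becomes ∫ cos(u) du from 0 to 1, with antiderivative sin(u).
Back in t: F(t) = sin(sin(2*t)).
Then F(pi/4) - F(0) = (sin(1)) - (0) = sin(1).

sin(1)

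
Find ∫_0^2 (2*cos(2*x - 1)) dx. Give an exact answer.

Let u = 2*x - 1, so du = 2 dx. When x = 0, u = -1; when x = 2, u = 3.
The integral becomes ∫ cos(u) du from -1 to 3, with antiderivative sin(u).
Back in x: F(x) = sin(2*x - 1).
Then F(2) - F(0) = (sin(3)) - (-sin(1)) = sin(3) + sin(1).

sin(3) + sin(1)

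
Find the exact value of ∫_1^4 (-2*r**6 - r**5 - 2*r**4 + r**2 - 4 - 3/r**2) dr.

By the power rule, an antiderivative is F(r) = -2*r**7/7 - r**6/6 - 2*r**5/5 + r**3/3 - 4*r + 3/r.
Then F(4) - F(1) = (-2422277/420) - (-319/210) = -807213/140.

-807213/140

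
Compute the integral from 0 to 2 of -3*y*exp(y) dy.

-3*exp(2) - 3

Integrate by parts once (u = y, dv = -3*exp(y) dy).
An antiderivative is F(y) = (-3*y + 3)*exp(y).
Then F(2) - F(0) = (-3*exp(2)) - (3) = -3*exp(2) - 3.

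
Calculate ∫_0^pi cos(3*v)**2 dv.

pi/2

Use the identity cos^2(3*v) = (1 + cos(6*v))/2.
An antiderivative is F(v) = v/2 + sin(6*v)/12.
Then F(pi) - F(0) = (pi/2) - (0) = pi/2.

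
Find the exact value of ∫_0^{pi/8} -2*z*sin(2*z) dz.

sqrt(2)*(-4 + pi)/16

Integrate by parts once (u = z, dv = -2*sin(2*z) dz).
An antiderivative is F(z) = z*cos(2*z) - sin(2*z)/2.
Then F(pi/8) - F(0) = (sqrt(2)*(-4 + pi)/16) - (0) = sqrt(2)*(-4 + pi)/16.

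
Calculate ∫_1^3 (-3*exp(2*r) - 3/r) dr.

An antiderivative is F(r) = -3*exp(2*r)/2 - 3*log(r).
Then F(3) - F(1) = (-3*exp(6)/2 - log(27)) - (-3*exp(2)/2) = -3*exp(6)/2 - log(27) + 3*exp(2)/2.

-3*exp(6)/2 - log(27) + 3*exp(2)/2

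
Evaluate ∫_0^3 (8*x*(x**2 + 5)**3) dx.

37791

Let u = x**2 + 5, so du = 2*x dx. When x = 0, u = 5; when x = 3, u = 14.
The integral becomes 4·∫ u**3 du from 5 to 14, with antiderivative u**4.
Back in x: F(x) = (x**2 + 5)**4.
Then F(3) - F(0) = (38416) - (625) = 37791.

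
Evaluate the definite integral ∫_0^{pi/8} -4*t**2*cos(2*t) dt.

Integrate by parts twice (u = t^2, dv = -4*cos(2*t) dt).
An antiderivative is F(t) = -2*t**2*sin(2*t) - 2*t*cos(2*t) + sin(2*t).
Then F(pi/8) - F(0) = (sqrt(2)*(-8*pi - pi**2 + 32)/64) - (0) = sqrt(2)*(-8*pi - pi**2 + 32)/64.

sqrt(2)*(-8*pi - pi**2 + 32)/64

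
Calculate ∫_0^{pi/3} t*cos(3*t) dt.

-2/9

Integrate by parts once (u = t, dv = cos(3*t) dt).
An antiderivative is F(t) = t*sin(3*t)/3 + cos(3*t)/9.
Then F(pi/3) - F(0) = (-1/9) - (1/9) = -2/9.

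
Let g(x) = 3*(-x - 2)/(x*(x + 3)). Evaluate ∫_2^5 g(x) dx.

-log(10)

Factor the denominator: x**2 + 3*x = (x + 3)x.
Partial fractions: 3*(-x - 2)/(x*(x + 3)) = -1/(x + 3) - 2/x.
An antiderivative is F(x) = -2*log(x) - log(x + 3).
Then F(5) - F(2) = (-2*log(5) - 3*log(2)) - (-log(20)) = -log(10).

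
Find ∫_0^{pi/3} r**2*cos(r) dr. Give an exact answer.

Integrate by parts twice (u = r^2, dv = cos(r) dr).
An antiderivative is F(r) = r**2*sin(r) + 2*r*cos(r) - 2*sin(r).
Then F(pi/3) - F(0) = (-sqrt(3) + sqrt(3)*pi**2/18 + pi/3) - (0) = -sqrt(3) + sqrt(3)*pi**2/18 + pi/3.

-sqrt(3) + sqrt(3)*pi**2/18 + pi/3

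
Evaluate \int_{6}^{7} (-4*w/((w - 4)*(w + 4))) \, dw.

-2*log(11) - 2*log(3) + 4*log(2) + 2*log(5)

Factor the denominator: w**2 - 16 = (w + 4)(w - 4).
Partial fractions: -4*w/((w - 4)*(w + 4)) = -2/(w + 4) - 2/(w - 4).
An antiderivative is F(w) = -2*log(w - 4) - 2*log(w + 4).
Then F(7) - F(6) = (-2*log(11) - 2*log(3)) - (-2*log(5) - 4*log(2)) = -2*log(11) - 2*log(3) + 4*log(2) + 2*log(5).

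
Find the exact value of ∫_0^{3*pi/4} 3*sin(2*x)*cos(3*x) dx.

Use the identity sin(2*x)cos(3*x) = [sin(5*x) + sin(-x)]/2.
An antiderivative is F(x) = 3*cos(x)/2 - 3*cos(5*x)/10.
Then F(3*pi/4) - F(0) = (-9*sqrt(2)/10) - (6/5) = -9*sqrt(2)/10 - 6/5.

-9*sqrt(2)/10 - 6/5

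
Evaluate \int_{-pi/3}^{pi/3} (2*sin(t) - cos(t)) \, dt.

An antiderivative is F(t) = -sin(t) - 2*cos(t).
Then F(pi/3) - F(-pi/3) = (-1 - sqrt(3)/2) - (-1 + sqrt(3)/2) = -sqrt(3).

-sqrt(3)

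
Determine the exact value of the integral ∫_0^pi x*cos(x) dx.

-2

Integrate by parts once (u = x, dv = cos(x) dx).
An antiderivative is F(x) = x*sin(x) + cos(x).
Then F(pi) - F(0) = (-1) - (1) = -2.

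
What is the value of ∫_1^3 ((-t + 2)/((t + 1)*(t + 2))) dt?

-4*log(5) + 3*log(2) + 4*log(3)

Factor the denominator: t**2 + 3*t + 2 = (t + 2)(t + 1).
Partial fractions: (-t + 2)/((t + 1)*(t + 2)) = -4/(t + 2) + 3/(t + 1).
An antiderivative is F(t) = 3*log(t + 1) - 4*log(t + 2).
Then F(3) - F(1) = (-4*log(5) + 6*log(2)) - (log(8/81)) = -4*log(5) + 3*log(2) + 4*log(3).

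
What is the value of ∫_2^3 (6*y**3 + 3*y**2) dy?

233/2

By the power rule, an antiderivative is F(y) = 3*y**4/2 + y**3.
Then F(3) - F(2) = (297/2) - (32) = 233/2.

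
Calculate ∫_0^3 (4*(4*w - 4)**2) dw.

Let u = 4*w - 4, so du = 4 dw. When w = 0, u = -4; when w = 3, u = 8.
The integral becomes ∫ u**2 du from -4 to 8, with antiderivative u**3/3.
Back in w: F(w) = (4*w - 4)**3/3.
Then F(3) - F(0) = (512/3) - (-64/3) = 192.

192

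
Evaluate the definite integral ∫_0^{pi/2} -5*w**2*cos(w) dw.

Integrate by parts twice (u = w^2, dv = -5*cos(w) dw).
An antiderivative is F(w) = -5*w**2*sin(w) - 10*w*cos(w) + 10*sin(w).
Then F(pi/2) - F(0) = (10 - 5*pi**2/4) - (0) = 10 - 5*pi**2/4.

10 - 5*pi**2/4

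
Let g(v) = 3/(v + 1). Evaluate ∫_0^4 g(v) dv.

3*log(5)

An antiderivative is F(v) = 3*log(v + 1).
Then F(4) - F(0) = (3*log(5)) - (0) = 3*log(5).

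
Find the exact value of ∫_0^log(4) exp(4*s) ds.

255/4

Let u = exp(s), so du = exp(s) ds. When s = 0, u = 1; when s = log(4), u = 4.
The integral becomes ∫ u**3 du from 1 to 4, with antiderivative u**4/4.
Back in s: F(s) = exp(4*s)/4.
Then F(log(4)) - F(0) = (64) - (1/4) = 255/4.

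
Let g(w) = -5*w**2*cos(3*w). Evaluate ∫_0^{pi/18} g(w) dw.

-5*sqrt(3)*pi/162 - 5*pi**2/1944 + 5/27

Integrate by parts twice (u = w^2, dv = -5*cos(3*w) dw).
An antiderivative is F(w) = -5*w**2*sin(3*w)/3 - 10*w*cos(3*w)/9 + 10*sin(3*w)/27.
Then F(pi/18) - F(0) = (-5*sqrt(3)*pi/162 - 5*pi**2/1944 + 5/27) - (0) = -5*sqrt(3)*pi/162 - 5*pi**2/1944 + 5/27.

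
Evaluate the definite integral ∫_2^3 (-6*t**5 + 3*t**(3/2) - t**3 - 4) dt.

-2741/4 - 24*sqrt(2)/5 + 54*sqrt(3)/5

By the power rule, an antiderivative is F(t) = -t**6 + 6*t**(5/2)/5 - t**4/4 - 4*t.
Then F(3) - F(2) = (-3045/4 + 54*sqrt(3)/5) - (-76 + 24*sqrt(2)/5) = -2741/4 - 24*sqrt(2)/5 + 54*sqrt(3)/5.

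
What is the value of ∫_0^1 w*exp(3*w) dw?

1/9 + 2*exp(3)/9

Integrate by parts once (u = w, dv = exp(3*w) dw).
An antiderivative is F(w) = (3*w - 1)*exp(3*w)/9.
Then F(1) - F(0) = (2*exp(3)/9) - (-1/9) = 1/9 + 2*exp(3)/9.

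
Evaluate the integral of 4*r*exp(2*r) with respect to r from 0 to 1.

Integrate by parts once (u = r, dv = 4*exp(2*r) dr).
An antiderivative is F(r) = (2*r - 1)*exp(2*r).
Then F(1) - F(0) = (exp(2)) - (-1) = 1 + exp(2).

1 + exp(2)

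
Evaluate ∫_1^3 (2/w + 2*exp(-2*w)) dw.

-exp(-6) + exp(-2) + 2*log(3)

An antiderivative is F(w) = 2*log(w) - exp(-2*w).
Then F(3) - F(1) = (-exp(-6) + 2*log(3)) - (-exp(-2)) = -exp(-6) + exp(-2) + 2*log(3).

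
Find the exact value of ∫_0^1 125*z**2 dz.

125/3

Let u = 5*z, so du = 5 dz. When z = 0, u = 0; when z = 1, u = 5.
The integral becomes ∫ u**2 du from 0 to 5, with antiderivative u**3/3.
Back in z: F(z) = 125*z**3/3.
Then F(1) - F(0) = (125/3) - (0) = 125/3.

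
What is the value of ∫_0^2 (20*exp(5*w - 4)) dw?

Let u = 5*w - 4, so du = 5 dw. When w = 0, u = -4; when w = 2, u = 6.
The integral becomes 4·∫ exp(u) du from -4 to 6, with antiderivative 4*exp(u).
Back in w: F(w) = 4*exp(5*w - 4).
Then F(2) - F(0) = (4*exp(6)) - (4*exp(-4)) = -(4 - 4*exp(10))*exp(-4).

-(4 - 4*exp(10))*exp(-4)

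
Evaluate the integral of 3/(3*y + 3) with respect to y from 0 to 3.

log(4)

Let u = 3*y + 3, so du = 3 dy. When y = 0, u = 3; when y = 3, u = 12.
The integral becomes ∫ 1/u du from 3 to 12, with antiderivative log(u).
Back in y: F(y) = log(3*y + 3).
Then F(3) - F(0) = (log(12)) - (log(3)) = log(4).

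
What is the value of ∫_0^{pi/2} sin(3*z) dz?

An antiderivative is F(z) = -cos(3*z)/3.
Then F(pi/2) - F(0) = (0) - (-1/3) = 1/3.

1/3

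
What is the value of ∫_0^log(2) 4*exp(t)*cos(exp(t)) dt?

Let u = exp(t), so du = exp(t) dt. When t = 0, u = 1; when t = log(2), u = 2.
The integral becomes 4·∫ cos(u) du from 1 to 2, with antiderivative 4*sin(u).
Back in t: F(t) = 4*sin(exp(t)).
Then F(log(2)) - F(0) = (4*sin(2)) - (4*sin(1)) = -4*sin(1) + 4*sin(2).

-4*sin(1) + 4*sin(2)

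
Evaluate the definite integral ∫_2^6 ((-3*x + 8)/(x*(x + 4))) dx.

-5*log(5) + 7*log(3)

Factor the denominator: x**2 + 4*x = (x + 4)x.
Partial fractions: (-3*x + 8)/(x*(x + 4)) = -5/(x + 4) + 2/x.
An antiderivative is F(x) = 2*log(x) - 5*log(x + 4).
Then F(6) - F(2) = (-5*log(5) - 3*log(2) + 2*log(3)) - (-5*log(3) - 3*log(2)) = -5*log(5) + 7*log(3).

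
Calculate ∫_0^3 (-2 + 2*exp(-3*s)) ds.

An antiderivative is F(s) = -2*s - 2*exp(-3*s)/3.
Then F(3) - F(0) = (-6 - 2*exp(-9)/3) - (-2/3) = -16/3 - 2*exp(-9)/3.

-16/3 - 2*exp(-9)/3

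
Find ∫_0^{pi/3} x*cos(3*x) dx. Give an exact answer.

Integrate by parts once (u = x, dv = cos(3*x) dx).
An antiderivative is F(x) = x*sin(3*x)/3 + cos(3*x)/9.
Then F(pi/3) - F(0) = (-1/9) - (1/9) = -2/9.

-2/9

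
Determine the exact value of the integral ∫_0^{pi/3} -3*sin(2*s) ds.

-9/4

An antiderivative is F(s) = 3*cos(2*s)/2.
Then F(pi/3) - F(0) = (-3/4) - (3/2) = -9/4.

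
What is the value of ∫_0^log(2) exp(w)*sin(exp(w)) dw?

Let u = exp(w), so du = exp(w) dw. When w = 0, u = 1; when w = log(2), u = 2.
The integral becomes ∫ sin(u) du from 1 to 2, with antiderivative -cos(u).
Back in w: F(w) = -cos(exp(w)).
Then F(log(2)) - F(0) = (-cos(2)) - (-cos(1)) = -cos(2) + cos(1).

-cos(2) + cos(1)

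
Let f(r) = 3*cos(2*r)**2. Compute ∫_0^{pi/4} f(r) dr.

3*pi/8

Use the identity cos^2(2*r) = (1 + cos(4*r))/2.
An antiderivative is F(r) = 3*r/2 + 3*sin(4*r)/8.
Then F(pi/4) - F(0) = (3*pi/8) - (0) = 3*pi/8.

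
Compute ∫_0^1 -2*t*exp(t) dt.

-2

Integrate by parts once (u = t, dv = -2*exp(t) dt).
An antiderivative is F(t) = (-2*t + 2)*exp(t).
Then F(1) - F(0) = (0) - (2) = -2.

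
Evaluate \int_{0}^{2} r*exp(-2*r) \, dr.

Integrate by parts once (u = r, dv = exp(-2*r) dr).
An antiderivative is F(r) = (-2*r - 1)*exp(-2*r)/4.
Then F(2) - F(0) = (-5*exp(-4)/4) - (-1/4) = (-5 + exp(4))*exp(-4)/4.

(-5 + exp(4))*exp(-4)/4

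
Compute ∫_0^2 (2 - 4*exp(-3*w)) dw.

An antiderivative is F(w) = 2*w + 4*exp(-3*w)/3.
Then F(2) - F(0) = (4*exp(-6)/3 + 4) - (4/3) = 4*exp(-6)/3 + 8/3.

4*exp(-6)/3 + 8/3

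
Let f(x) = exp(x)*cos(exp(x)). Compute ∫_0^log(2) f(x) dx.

Let u = exp(x), so du = exp(x) dx. When x = 0, u = 1; when x = log(2), u = 2.
The integral becomes ∫ cos(u) du from 1 to 2, with antiderivative sin(u).
Back in x: F(x) = sin(exp(x)).
Then F(log(2)) - F(0) = (sin(2)) - (sin(1)) = -sin(1) + sin(2).

-sin(1) + sin(2)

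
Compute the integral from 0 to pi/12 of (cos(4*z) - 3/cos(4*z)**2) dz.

-5*sqrt(3)/8

An antiderivative is F(z) = sin(4*z)/4 - 3*tan(4*z)/4.
Then F(pi/12) - F(0) = (-5*sqrt(3)/8) - (0) = -5*sqrt(3)/8.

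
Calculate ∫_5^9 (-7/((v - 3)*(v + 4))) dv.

Factor the denominator: v**2 + v - 12 = (v + 4)(v - 3).
Partial fractions: -7/((v - 3)*(v + 4)) = 1/(v + 4) - 1/(v - 3).
An antiderivative is F(v) = -log(v - 3) + log(v + 4).
Then F(9) - F(5) = (log(13/6)) - (log(9/2)) = log(13/27).

log(13/27)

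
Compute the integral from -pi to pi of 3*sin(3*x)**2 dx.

Use the identity sin^2(3*x) = (1 - cos(6*x))/2.
An antiderivative is F(x) = 3*x/2 - sin(6*x)/4.
Then F(pi) - F(-pi) = (3*pi/2) - (-3*pi/2) = 3*pi.

3*pi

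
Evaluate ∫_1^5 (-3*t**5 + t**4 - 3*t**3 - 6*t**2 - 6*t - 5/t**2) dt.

By the power rule, an antiderivative is F(t) = -t**6/2 + t**5/5 - 3*t**4/4 - 2*t**3 - 3*t**2 + 5/t.
Then F(5) - F(1) = (-31921/4) - (-21/20) = -39896/5.

-39896/5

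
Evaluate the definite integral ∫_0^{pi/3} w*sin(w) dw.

-pi/6 + sqrt(3)/2

Integrate by parts once (u = w, dv = sin(w) dw).
An antiderivative is F(w) = -w*cos(w) + sin(w).
Then F(pi/3) - F(0) = (-pi/6 + sqrt(3)/2) - (0) = -pi/6 + sqrt(3)/2.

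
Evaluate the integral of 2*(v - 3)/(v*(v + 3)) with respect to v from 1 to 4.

-12*log(2) + 4*log(7)

Factor the denominator: v**2 + 3*v = (v + 3)v.
Partial fractions: 2*(v - 3)/(v*(v + 3)) = 4/(v + 3) - 2/v.
An antiderivative is F(v) = -2*log(v) + 4*log(v + 3).
Then F(4) - F(1) = (-4*log(2) + 4*log(7)) - (8*log(2)) = -12*log(2) + 4*log(7).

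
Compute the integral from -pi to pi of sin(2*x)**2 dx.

pi

Use the identity sin^2(2*x) = (1 - cos(4*x))/2.
An antiderivative is F(x) = x/2 - sin(4*x)/8.
Then F(pi) - F(-pi) = (pi/2) - (-pi/2) = pi.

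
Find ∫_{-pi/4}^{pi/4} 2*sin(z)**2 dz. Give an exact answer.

Use the identity sin^2(z) = (1 - cos(2*z))/2.
An antiderivative is F(z) = z - sin(2*z)/2.
Then F(pi/4) - F(-pi/4) = (-1/2 + pi/4) - (1/2 - pi/4) = -1 + pi/2.

-1 + pi/2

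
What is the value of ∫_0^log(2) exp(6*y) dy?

Let u = exp(y), so du = exp(y) dy. When y = 0, u = 1; when y = log(2), u = 2.
The integral becomes ∫ u**5 du from 1 to 2, with antiderivative u**6/6.
Back in y: F(y) = exp(6*y)/6.
Then F(log(2)) - F(0) = (32/3) - (1/6) = 21/2.

21/2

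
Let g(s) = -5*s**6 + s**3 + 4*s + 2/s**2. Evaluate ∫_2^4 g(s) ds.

-161377/14

By the power rule, an antiderivative is F(s) = -5*s**7/7 + s**4/4 + 2*s**2 - 2/s.
Then F(4) - F(2) = (-162503/14) - (-563/7) = -161377/14.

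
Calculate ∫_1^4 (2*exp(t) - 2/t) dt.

-2*exp(1) - 2*log(4) + 2*exp(4)

An antiderivative is F(t) = 2*exp(t) - 2*log(t).
Then F(4) - F(1) = (-2*log(4) + 2*exp(4)) - (2*exp(1)) = -2*exp(1) - 2*log(4) + 2*exp(4).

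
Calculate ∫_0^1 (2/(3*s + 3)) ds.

2*log(2)/3

An antiderivative is F(s) = 2*log(3*s + 3)/3.
Then F(1) - F(0) = (2*log(6)/3) - (2*log(3)/3) = 2*log(2)/3.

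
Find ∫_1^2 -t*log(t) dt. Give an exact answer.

Integrate by parts once (u = ln t, dv = -t dt).
An antiderivative is F(t) = -t**2*(2*log(t) - 1)/4.
Then F(2) - F(1) = (1 - log(4)) - (1/4) = 3/4 - log(4).

3/4 - log(4)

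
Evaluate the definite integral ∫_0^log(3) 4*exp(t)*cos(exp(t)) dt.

-4*sin(1) + 4*sin(3)

Let u = exp(t), so du = exp(t) dt. When t = 0, u = 1; when t = log(3), u = 3.
The integral becomes 4·∫ cos(u) du from 1 to 3, with antiderivative 4*sin(u).
Back in t: F(t) = 4*sin(exp(t)).
Then F(log(3)) - F(0) = (4*sin(3)) - (4*sin(1)) = -4*sin(1) + 4*sin(3).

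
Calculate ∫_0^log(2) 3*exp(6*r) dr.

Let u = exp(r), so du = exp(r) dr. When r = 0, u = 1; when r = log(2), u = 2.
The integral becomes 3·∫ u**5 du from 1 to 2, with antiderivative u**6/2.
Back in r: F(r) = exp(6*r)/2.
Then F(log(2)) - F(0) = (32) - (1/2) = 63/2.

63/2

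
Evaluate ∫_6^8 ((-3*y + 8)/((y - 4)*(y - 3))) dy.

log(5/48)

Factor the denominator: y**2 - 7*y + 12 = (y - 3)(y - 4).
Partial fractions: (-3*y + 8)/((y - 4)*(y - 3)) = 1/(y - 3) - 4/(y - 4).
An antiderivative is F(y) = -4*log(y - 4) + log(y - 3).
Then F(8) - F(6) = (-8*log(2) + log(5)) - (log(3/16)) = log(5/48).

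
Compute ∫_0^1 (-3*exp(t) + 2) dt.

5 - 3*E

An antiderivative is F(t) = 2*t - 3*exp(t).
Then F(1) - F(0) = (2 - 3*E) - (-3) = 5 - 3*E.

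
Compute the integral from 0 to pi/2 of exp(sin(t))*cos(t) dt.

-1 + E

Let u = sin(t), so du = cos(t) dt. When t = 0, u = 0; when t = pi/2, u = 1.
The integral becomes ∫ exp(u) du from 0 to 1, with antiderivative exp(u).
Back in t: F(t) = exp(sin(t)).
Then F(pi/2) - F(0) = (E) - (1) = -1 + E.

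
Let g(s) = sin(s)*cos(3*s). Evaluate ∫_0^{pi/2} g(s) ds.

Use the identity sin(s)cos(3*s) = [sin(4*s) + sin(-2*s)]/2.
An antiderivative is F(s) = cos(2*s)/4 - cos(4*s)/8.
Then F(pi/2) - F(0) = (-3/8) - (1/8) = -1/2.

-1/2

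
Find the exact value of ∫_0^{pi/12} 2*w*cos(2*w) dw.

-1/2 + pi/24 + sqrt(3)/4

Integrate by parts once (u = w, dv = 2*cos(2*w) dw).
An antiderivative is F(w) = w*sin(2*w) + cos(2*w)/2.
Then F(pi/12) - F(0) = (pi/24 + sqrt(3)/4) - (1/2) = -1/2 + pi/24 + sqrt(3)/4.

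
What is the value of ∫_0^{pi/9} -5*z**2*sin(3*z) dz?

Integrate by parts twice (u = z^2, dv = -5*sin(3*z) dz).
An antiderivative is F(z) = 5*z**2*cos(3*z)/3 - 10*z*sin(3*z)/9 - 10*cos(3*z)/27.
Then F(pi/9) - F(0) = (-5*sqrt(3)*pi/81 - 5/27 + 5*pi**2/486) - (-10/27) = -5*sqrt(3)*pi/81 + 5*pi**2/486 + 5/27.

-5*sqrt(3)*pi/81 + 5*pi**2/486 + 5/27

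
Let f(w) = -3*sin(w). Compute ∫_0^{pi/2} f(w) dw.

-3

An antiderivative is F(w) = 3*cos(w).
Then F(pi/2) - F(0) = (0) - (3) = -3.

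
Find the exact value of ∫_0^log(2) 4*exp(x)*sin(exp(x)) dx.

Let u = exp(x), so du = exp(x) dx. When x = 0, u = 1; when x = log(2), u = 2.
The integral becomes 4·∫ sin(u) du from 1 to 2, with antiderivative -4*cos(u).
Back in x: F(x) = -4*cos(exp(x)).
Then F(log(2)) - F(0) = (-4*cos(2)) - (-4*cos(1)) = -4*cos(2) + 4*cos(1).

-4*cos(2) + 4*cos(1)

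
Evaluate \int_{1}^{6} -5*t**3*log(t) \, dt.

-1620*log(3) - 1620*log(2) + 6475/16

Integrate by parts once (u = ln t, dv = -5*t**3 dt).
An antiderivative is F(t) = -5*t**4*(4*log(t) - 1)/16.
Then F(6) - F(1) = (-1620*log(3) - 1620*log(2) + 405) - (5/16) = -1620*log(3) - 1620*log(2) + 6475/16.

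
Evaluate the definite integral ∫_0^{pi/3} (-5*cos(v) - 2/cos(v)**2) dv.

An antiderivative is F(v) = -5*sin(v) - 2*tan(v).
Then F(pi/3) - F(0) = (-9*sqrt(3)/2) - (0) = -9*sqrt(3)/2.

-9*sqrt(3)/2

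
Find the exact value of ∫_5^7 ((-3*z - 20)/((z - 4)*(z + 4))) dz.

Factor the denominator: z**2 - 16 = (z + 4)(z - 4).
Partial fractions: (-3*z - 20)/((z - 4)*(z + 4)) = 1/(z + 4) - 4/(z - 4).
An antiderivative is F(z) = -4*log(z - 4) + log(z + 4).
Then F(7) - F(5) = (log(11/81)) - (log(9)) = -6*log(3) + log(11).

-6*log(3) + log(11)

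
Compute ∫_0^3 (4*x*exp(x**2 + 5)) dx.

-2*(1 - exp(9))*exp(5)

Let u = x**2 + 5, so du = 2*x dx. When x = 0, u = 5; when x = 3, u = 14.
The integral becomes 2·∫ exp(u) du from 5 to 14, with antiderivative 2*exp(u).
Back in x: F(x) = 2*exp(x**2 + 5).
Then F(3) - F(0) = (2*exp(14)) - (2*exp(5)) = -2*(1 - exp(9))*exp(5).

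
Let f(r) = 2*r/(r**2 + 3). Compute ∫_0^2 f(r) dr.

log(7/3)

Let u = r**2 + 3, so du = 2*r dr. When r = 0, u = 3; when r = 2, u = 7.
The integral becomes ∫ 1/u du from 3 to 7, with antiderivative log(u).
Back in r: F(r) = log(r**2 + 3).
Then F(2) - F(0) = (log(7)) - (log(3)) = log(7/3).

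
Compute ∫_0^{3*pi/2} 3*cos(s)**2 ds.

Use the identity cos^2(s) = (1 + cos(2*s))/2.
An antiderivative is F(s) = 3*s/2 + 3*sin(2*s)/4.
Then F(3*pi/2) - F(0) = (9*pi/4) - (0) = 9*pi/4.

9*pi/4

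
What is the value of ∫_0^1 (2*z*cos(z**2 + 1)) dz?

-sin(1) + sin(2)

Let u = z**2 + 1, so du = 2*z dz. When z = 0, u = 1; when z = 1, u = 2.
The integral becomes ∫ cos(u) du from 1 to 2, with antiderivative sin(u).
Back in z: F(z) = sin(z**2 + 1).
Then F(1) - F(0) = (sin(2)) - (sin(1)) = -sin(1) + sin(2).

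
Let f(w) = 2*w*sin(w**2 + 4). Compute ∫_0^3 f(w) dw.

-cos(13) + cos(4)

Let u = w**2 + 4, so du = 2*w dw. When w = 0, u = 4; when w = 3, u = 13.
The integral becomes ∫ sin(u) du from 4 to 13, with antiderivative -cos(u).
Back in w: F(w) = -cos(w**2 + 4).
Then F(3) - F(0) = (-cos(13)) - (-cos(4)) = -cos(13) + cos(4).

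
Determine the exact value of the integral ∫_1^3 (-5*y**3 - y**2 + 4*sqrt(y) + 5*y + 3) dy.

By the power rule, an antiderivative is F(y) = -5*y**4/4 + 8*y**(3/2)/3 - y**3/3 + 5*y**2/2 + 3*y.
Then F(3) - F(1) = (-315/4 + 8*sqrt(3)) - (79/12) = -256/3 + 8*sqrt(3).

-256/3 + 8*sqrt(3)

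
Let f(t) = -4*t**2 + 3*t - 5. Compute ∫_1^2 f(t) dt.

By the power rule, an antiderivative is F(t) = -4*t**3/3 + 3*t**2/2 - 5*t.
Then F(2) - F(1) = (-44/3) - (-29/6) = -59/6.

-59/6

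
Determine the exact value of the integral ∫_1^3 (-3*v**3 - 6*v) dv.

-84

By the power rule, an antiderivative is F(v) = -3*v**4/4 - 3*v**2.
Then F(3) - F(1) = (-351/4) - (-15/4) = -84.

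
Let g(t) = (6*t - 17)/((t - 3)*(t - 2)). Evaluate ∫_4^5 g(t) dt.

-4*log(2) + 5*log(3)

Factor the denominator: t**2 - 5*t + 6 = (t - 2)(t - 3).
Partial fractions: (6*t - 17)/((t - 3)*(t - 2)) = 5/(t - 2) + 1/(t - 3).
An antiderivative is F(t) = log(t - 3) + 5*log(t - 2).
Then F(5) - F(4) = (log(2) + 5*log(3)) - (log(32)) = -4*log(2) + 5*log(3).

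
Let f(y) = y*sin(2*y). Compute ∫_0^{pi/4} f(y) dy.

Integrate by parts once (u = y, dv = sin(2*y) dy).
An antiderivative is F(y) = -y*cos(2*y)/2 + sin(2*y)/4.
Then F(pi/4) - F(0) = (1/4) - (0) = 1/4.

1/4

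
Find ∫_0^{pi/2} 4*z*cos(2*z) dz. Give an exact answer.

-2

Integrate by parts once (u = z, dv = 4*cos(2*z) dz).
An antiderivative is F(z) = 2*z*sin(2*z) + cos(2*z).
Then F(pi/2) - F(0) = (-1) - (1) = -2.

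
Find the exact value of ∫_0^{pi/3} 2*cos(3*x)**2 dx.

pi/3

Use the identity cos^2(3*x) = (1 + cos(6*x))/2.
An antiderivative is F(x) = x + sin(6*x)/6.
Then F(pi/3) - F(0) = (pi/3) - (0) = pi/3.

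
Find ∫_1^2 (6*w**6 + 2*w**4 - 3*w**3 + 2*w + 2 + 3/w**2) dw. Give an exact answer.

16311/140

By the power rule, an antiderivative is F(w) = 6*w**7/7 + 2*w**5/5 - 3*w**4/4 + w**2 + 2*w - 3/w.
Then F(2) - F(1) = (8191/70) - (71/140) = 16311/140.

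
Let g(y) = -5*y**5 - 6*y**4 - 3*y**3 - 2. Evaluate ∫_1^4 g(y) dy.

-96747/20

By the power rule, an antiderivative is F(y) = -5*y**6/6 - 6*y**5/5 - 3*y**4/4 - 2*y.
Then F(4) - F(1) = (-72632/15) - (-287/60) = -96747/20.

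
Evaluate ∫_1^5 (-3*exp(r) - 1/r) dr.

An antiderivative is F(r) = -3*exp(r) - log(r).
Then F(5) - F(1) = (-3*exp(5) - log(5)) - (-3*exp(1)) = -3*exp(5) - log(5) + 3*exp(1).

-3*exp(5) - log(5) + 3*exp(1)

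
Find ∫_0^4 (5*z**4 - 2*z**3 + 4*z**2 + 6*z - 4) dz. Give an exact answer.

3040/3

By the power rule, an antiderivative is F(z) = z**5 - z**4/2 + 4*z**3/3 + 3*z**2 - 4*z.
Then F(4) - F(0) = (3040/3) - (0) = 3040/3.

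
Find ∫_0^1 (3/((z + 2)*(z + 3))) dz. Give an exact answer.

Factor the denominator: z**2 + 5*z + 6 = (z + 3)(z + 2).
Partial fractions: 3/((z + 2)*(z + 3)) = -3/(z + 3) + 3/(z + 2).
An antiderivative is F(z) = 3*log(z + 2) - 3*log(z + 3).
Then F(1) - F(0) = (log(27/64)) - (log(8/27)) = -9*log(2) + 6*log(3).

-9*log(2) + 6*log(3)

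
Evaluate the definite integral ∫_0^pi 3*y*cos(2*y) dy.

0

Integrate by parts once (u = y, dv = 3*cos(2*y) dy).
An antiderivative is F(y) = 3*y*sin(2*y)/2 + 3*cos(2*y)/4.
Then F(pi) - F(0) = (3/4) - (3/4) = 0.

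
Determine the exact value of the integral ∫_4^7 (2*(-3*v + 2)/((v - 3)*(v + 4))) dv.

-4*log(11) + 8*log(2)

Factor the denominator: v**2 + v - 12 = (v + 4)(v - 3).
Partial fractions: 2*(-3*v + 2)/((v - 3)*(v + 4)) = -4/(v + 4) - 2/(v - 3).
An antiderivative is F(v) = -2*log(v - 3) - 4*log(v + 4).
Then F(7) - F(4) = (-4*log(11) - 4*log(2)) - (-12*log(2)) = -4*log(11) + 8*log(2).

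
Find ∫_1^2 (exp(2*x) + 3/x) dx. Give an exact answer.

An antiderivative is F(x) = exp(2*x)/2 + 3*log(x).
Then F(2) - F(1) = (log(8) + exp(4)/2) - (exp(2)/2) = -exp(2)/2 + log(8) + exp(4)/2.

-exp(2)/2 + log(8) + exp(4)/2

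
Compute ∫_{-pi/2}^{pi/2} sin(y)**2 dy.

pi/2

Use the identity sin^2(y) = (1 - cos(2*y))/2.
An antiderivative is F(y) = y/2 - sin(2*y)/4.
Then F(pi/2) - F(-pi/2) = (pi/4) - (-pi/4) = pi/2.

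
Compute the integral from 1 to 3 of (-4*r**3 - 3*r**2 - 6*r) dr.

-130

By the power rule, an antiderivative is F(r) = -r**4 - r**3 - 3*r**2.
Then F(3) - F(1) = (-135) - (-5) = -130.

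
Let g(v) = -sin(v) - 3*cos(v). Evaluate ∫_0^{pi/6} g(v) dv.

An antiderivative is F(v) = -3*sin(v) + cos(v).
Then F(pi/6) - F(0) = (-3/2 + sqrt(3)/2) - (1) = -5/2 + sqrt(3)/2.

-5/2 + sqrt(3)/2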